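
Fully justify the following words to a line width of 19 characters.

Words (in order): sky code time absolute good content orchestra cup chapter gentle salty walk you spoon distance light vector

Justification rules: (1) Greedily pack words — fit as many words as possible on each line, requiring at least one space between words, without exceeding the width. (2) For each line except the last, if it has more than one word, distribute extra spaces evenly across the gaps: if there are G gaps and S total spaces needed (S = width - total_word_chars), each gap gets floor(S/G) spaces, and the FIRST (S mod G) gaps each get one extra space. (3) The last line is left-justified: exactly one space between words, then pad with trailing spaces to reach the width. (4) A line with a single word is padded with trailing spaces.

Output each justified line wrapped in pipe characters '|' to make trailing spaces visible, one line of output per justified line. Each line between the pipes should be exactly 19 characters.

Line 1: ['sky', 'code', 'time'] (min_width=13, slack=6)
Line 2: ['absolute', 'good'] (min_width=13, slack=6)
Line 3: ['content', 'orchestra'] (min_width=17, slack=2)
Line 4: ['cup', 'chapter', 'gentle'] (min_width=18, slack=1)
Line 5: ['salty', 'walk', 'you'] (min_width=14, slack=5)
Line 6: ['spoon', 'distance'] (min_width=14, slack=5)
Line 7: ['light', 'vector'] (min_width=12, slack=7)

Answer: |sky    code    time|
|absolute       good|
|content   orchestra|
|cup  chapter gentle|
|salty    walk   you|
|spoon      distance|
|light vector       |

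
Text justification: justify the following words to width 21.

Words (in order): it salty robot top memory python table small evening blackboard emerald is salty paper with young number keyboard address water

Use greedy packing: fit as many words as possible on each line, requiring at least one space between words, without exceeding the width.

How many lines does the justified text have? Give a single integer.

Answer: 7

Derivation:
Line 1: ['it', 'salty', 'robot', 'top'] (min_width=18, slack=3)
Line 2: ['memory', 'python', 'table'] (min_width=19, slack=2)
Line 3: ['small', 'evening'] (min_width=13, slack=8)
Line 4: ['blackboard', 'emerald', 'is'] (min_width=21, slack=0)
Line 5: ['salty', 'paper', 'with'] (min_width=16, slack=5)
Line 6: ['young', 'number', 'keyboard'] (min_width=21, slack=0)
Line 7: ['address', 'water'] (min_width=13, slack=8)
Total lines: 7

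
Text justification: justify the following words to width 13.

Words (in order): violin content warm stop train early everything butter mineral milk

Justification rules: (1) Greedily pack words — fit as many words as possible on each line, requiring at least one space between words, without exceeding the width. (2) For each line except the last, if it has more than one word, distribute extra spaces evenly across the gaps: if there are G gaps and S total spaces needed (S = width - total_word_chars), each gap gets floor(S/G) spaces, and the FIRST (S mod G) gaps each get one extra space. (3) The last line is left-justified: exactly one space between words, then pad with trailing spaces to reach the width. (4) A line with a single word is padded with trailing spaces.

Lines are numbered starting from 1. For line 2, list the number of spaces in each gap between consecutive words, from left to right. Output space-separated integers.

Answer: 2

Derivation:
Line 1: ['violin'] (min_width=6, slack=7)
Line 2: ['content', 'warm'] (min_width=12, slack=1)
Line 3: ['stop', 'train'] (min_width=10, slack=3)
Line 4: ['early'] (min_width=5, slack=8)
Line 5: ['everything'] (min_width=10, slack=3)
Line 6: ['butter'] (min_width=6, slack=7)
Line 7: ['mineral', 'milk'] (min_width=12, slack=1)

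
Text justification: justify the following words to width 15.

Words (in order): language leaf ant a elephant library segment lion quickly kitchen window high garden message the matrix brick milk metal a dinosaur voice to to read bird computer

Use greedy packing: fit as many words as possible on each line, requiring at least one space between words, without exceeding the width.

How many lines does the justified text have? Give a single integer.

Answer: 12

Derivation:
Line 1: ['language', 'leaf'] (min_width=13, slack=2)
Line 2: ['ant', 'a', 'elephant'] (min_width=14, slack=1)
Line 3: ['library', 'segment'] (min_width=15, slack=0)
Line 4: ['lion', 'quickly'] (min_width=12, slack=3)
Line 5: ['kitchen', 'window'] (min_width=14, slack=1)
Line 6: ['high', 'garden'] (min_width=11, slack=4)
Line 7: ['message', 'the'] (min_width=11, slack=4)
Line 8: ['matrix', 'brick'] (min_width=12, slack=3)
Line 9: ['milk', 'metal', 'a'] (min_width=12, slack=3)
Line 10: ['dinosaur', 'voice'] (min_width=14, slack=1)
Line 11: ['to', 'to', 'read', 'bird'] (min_width=15, slack=0)
Line 12: ['computer'] (min_width=8, slack=7)
Total lines: 12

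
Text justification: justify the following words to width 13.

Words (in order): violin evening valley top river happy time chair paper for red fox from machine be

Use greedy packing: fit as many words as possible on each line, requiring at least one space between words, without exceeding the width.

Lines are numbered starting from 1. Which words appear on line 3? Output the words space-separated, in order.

Line 1: ['violin'] (min_width=6, slack=7)
Line 2: ['evening'] (min_width=7, slack=6)
Line 3: ['valley', 'top'] (min_width=10, slack=3)
Line 4: ['river', 'happy'] (min_width=11, slack=2)
Line 5: ['time', 'chair'] (min_width=10, slack=3)
Line 6: ['paper', 'for', 'red'] (min_width=13, slack=0)
Line 7: ['fox', 'from'] (min_width=8, slack=5)
Line 8: ['machine', 'be'] (min_width=10, slack=3)

Answer: valley top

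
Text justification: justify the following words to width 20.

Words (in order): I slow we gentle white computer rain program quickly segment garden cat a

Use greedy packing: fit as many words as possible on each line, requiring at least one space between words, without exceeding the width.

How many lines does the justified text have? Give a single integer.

Answer: 4

Derivation:
Line 1: ['I', 'slow', 'we', 'gentle'] (min_width=16, slack=4)
Line 2: ['white', 'computer', 'rain'] (min_width=19, slack=1)
Line 3: ['program', 'quickly'] (min_width=15, slack=5)
Line 4: ['segment', 'garden', 'cat', 'a'] (min_width=20, slack=0)
Total lines: 4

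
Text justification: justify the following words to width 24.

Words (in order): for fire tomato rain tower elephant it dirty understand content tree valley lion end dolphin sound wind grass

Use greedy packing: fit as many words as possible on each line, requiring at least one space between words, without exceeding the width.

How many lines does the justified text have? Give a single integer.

Answer: 5

Derivation:
Line 1: ['for', 'fire', 'tomato', 'rain'] (min_width=20, slack=4)
Line 2: ['tower', 'elephant', 'it', 'dirty'] (min_width=23, slack=1)
Line 3: ['understand', 'content', 'tree'] (min_width=23, slack=1)
Line 4: ['valley', 'lion', 'end', 'dolphin'] (min_width=23, slack=1)
Line 5: ['sound', 'wind', 'grass'] (min_width=16, slack=8)
Total lines: 5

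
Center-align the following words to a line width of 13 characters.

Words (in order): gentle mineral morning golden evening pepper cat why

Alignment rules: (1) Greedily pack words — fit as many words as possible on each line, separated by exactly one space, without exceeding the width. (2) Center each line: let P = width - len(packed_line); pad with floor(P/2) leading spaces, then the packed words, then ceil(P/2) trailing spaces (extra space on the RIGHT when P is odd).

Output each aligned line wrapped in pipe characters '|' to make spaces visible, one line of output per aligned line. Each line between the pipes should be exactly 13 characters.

Answer: |   gentle    |
|   mineral   |
|   morning   |
|   golden    |
|   evening   |
| pepper cat  |
|     why     |

Derivation:
Line 1: ['gentle'] (min_width=6, slack=7)
Line 2: ['mineral'] (min_width=7, slack=6)
Line 3: ['morning'] (min_width=7, slack=6)
Line 4: ['golden'] (min_width=6, slack=7)
Line 5: ['evening'] (min_width=7, slack=6)
Line 6: ['pepper', 'cat'] (min_width=10, slack=3)
Line 7: ['why'] (min_width=3, slack=10)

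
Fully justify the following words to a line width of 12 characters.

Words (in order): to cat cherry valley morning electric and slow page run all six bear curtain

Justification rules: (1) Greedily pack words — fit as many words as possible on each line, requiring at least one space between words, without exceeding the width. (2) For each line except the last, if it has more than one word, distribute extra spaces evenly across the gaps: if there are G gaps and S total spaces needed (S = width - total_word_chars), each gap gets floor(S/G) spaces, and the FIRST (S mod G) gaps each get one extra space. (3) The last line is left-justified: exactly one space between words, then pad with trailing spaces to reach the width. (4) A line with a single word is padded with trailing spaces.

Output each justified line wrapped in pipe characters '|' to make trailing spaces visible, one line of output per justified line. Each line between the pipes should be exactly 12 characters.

Answer: |to       cat|
|cherry      |
|valley      |
|morning     |
|electric and|
|slow    page|
|run  all six|
|bear curtain|

Derivation:
Line 1: ['to', 'cat'] (min_width=6, slack=6)
Line 2: ['cherry'] (min_width=6, slack=6)
Line 3: ['valley'] (min_width=6, slack=6)
Line 4: ['morning'] (min_width=7, slack=5)
Line 5: ['electric', 'and'] (min_width=12, slack=0)
Line 6: ['slow', 'page'] (min_width=9, slack=3)
Line 7: ['run', 'all', 'six'] (min_width=11, slack=1)
Line 8: ['bear', 'curtain'] (min_width=12, slack=0)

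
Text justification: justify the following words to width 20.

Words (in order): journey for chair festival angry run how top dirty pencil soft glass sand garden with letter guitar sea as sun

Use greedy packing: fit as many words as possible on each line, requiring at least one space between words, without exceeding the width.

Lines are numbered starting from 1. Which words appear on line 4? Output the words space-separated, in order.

Line 1: ['journey', 'for', 'chair'] (min_width=17, slack=3)
Line 2: ['festival', 'angry', 'run'] (min_width=18, slack=2)
Line 3: ['how', 'top', 'dirty', 'pencil'] (min_width=20, slack=0)
Line 4: ['soft', 'glass', 'sand'] (min_width=15, slack=5)
Line 5: ['garden', 'with', 'letter'] (min_width=18, slack=2)
Line 6: ['guitar', 'sea', 'as', 'sun'] (min_width=17, slack=3)

Answer: soft glass sand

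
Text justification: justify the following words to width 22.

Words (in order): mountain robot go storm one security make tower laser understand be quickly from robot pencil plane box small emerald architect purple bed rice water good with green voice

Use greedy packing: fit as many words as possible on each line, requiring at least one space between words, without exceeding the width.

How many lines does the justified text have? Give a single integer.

Line 1: ['mountain', 'robot', 'go'] (min_width=17, slack=5)
Line 2: ['storm', 'one', 'security'] (min_width=18, slack=4)
Line 3: ['make', 'tower', 'laser'] (min_width=16, slack=6)
Line 4: ['understand', 'be', 'quickly'] (min_width=21, slack=1)
Line 5: ['from', 'robot', 'pencil'] (min_width=17, slack=5)
Line 6: ['plane', 'box', 'small'] (min_width=15, slack=7)
Line 7: ['emerald', 'architect'] (min_width=17, slack=5)
Line 8: ['purple', 'bed', 'rice', 'water'] (min_width=21, slack=1)
Line 9: ['good', 'with', 'green', 'voice'] (min_width=21, slack=1)
Total lines: 9

Answer: 9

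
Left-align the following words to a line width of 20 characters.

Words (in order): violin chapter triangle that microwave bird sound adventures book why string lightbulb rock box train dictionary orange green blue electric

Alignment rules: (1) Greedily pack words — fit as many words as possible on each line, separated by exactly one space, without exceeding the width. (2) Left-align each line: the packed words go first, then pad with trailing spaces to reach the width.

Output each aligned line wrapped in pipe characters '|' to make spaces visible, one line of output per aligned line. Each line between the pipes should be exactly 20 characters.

Line 1: ['violin', 'chapter'] (min_width=14, slack=6)
Line 2: ['triangle', 'that'] (min_width=13, slack=7)
Line 3: ['microwave', 'bird', 'sound'] (min_width=20, slack=0)
Line 4: ['adventures', 'book', 'why'] (min_width=19, slack=1)
Line 5: ['string', 'lightbulb'] (min_width=16, slack=4)
Line 6: ['rock', 'box', 'train'] (min_width=14, slack=6)
Line 7: ['dictionary', 'orange'] (min_width=17, slack=3)
Line 8: ['green', 'blue', 'electric'] (min_width=19, slack=1)

Answer: |violin chapter      |
|triangle that       |
|microwave bird sound|
|adventures book why |
|string lightbulb    |
|rock box train      |
|dictionary orange   |
|green blue electric |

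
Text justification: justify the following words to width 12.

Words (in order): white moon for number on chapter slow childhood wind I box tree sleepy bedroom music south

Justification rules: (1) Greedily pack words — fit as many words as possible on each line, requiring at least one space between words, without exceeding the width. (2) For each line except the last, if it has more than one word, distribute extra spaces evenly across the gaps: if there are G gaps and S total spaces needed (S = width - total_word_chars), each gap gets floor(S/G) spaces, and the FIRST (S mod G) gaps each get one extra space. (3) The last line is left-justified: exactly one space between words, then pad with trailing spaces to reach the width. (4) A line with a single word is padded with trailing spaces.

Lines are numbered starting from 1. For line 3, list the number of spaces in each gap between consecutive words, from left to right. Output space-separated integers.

Line 1: ['white', 'moon'] (min_width=10, slack=2)
Line 2: ['for', 'number'] (min_width=10, slack=2)
Line 3: ['on', 'chapter'] (min_width=10, slack=2)
Line 4: ['slow'] (min_width=4, slack=8)
Line 5: ['childhood'] (min_width=9, slack=3)
Line 6: ['wind', 'I', 'box'] (min_width=10, slack=2)
Line 7: ['tree', 'sleepy'] (min_width=11, slack=1)
Line 8: ['bedroom'] (min_width=7, slack=5)
Line 9: ['music', 'south'] (min_width=11, slack=1)

Answer: 3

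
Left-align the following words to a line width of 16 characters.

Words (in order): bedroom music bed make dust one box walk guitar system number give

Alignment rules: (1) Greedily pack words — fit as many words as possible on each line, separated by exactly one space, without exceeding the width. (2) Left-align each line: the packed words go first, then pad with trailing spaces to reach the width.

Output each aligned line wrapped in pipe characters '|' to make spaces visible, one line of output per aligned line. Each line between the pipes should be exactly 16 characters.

Line 1: ['bedroom', 'music'] (min_width=13, slack=3)
Line 2: ['bed', 'make', 'dust'] (min_width=13, slack=3)
Line 3: ['one', 'box', 'walk'] (min_width=12, slack=4)
Line 4: ['guitar', 'system'] (min_width=13, slack=3)
Line 5: ['number', 'give'] (min_width=11, slack=5)

Answer: |bedroom music   |
|bed make dust   |
|one box walk    |
|guitar system   |
|number give     |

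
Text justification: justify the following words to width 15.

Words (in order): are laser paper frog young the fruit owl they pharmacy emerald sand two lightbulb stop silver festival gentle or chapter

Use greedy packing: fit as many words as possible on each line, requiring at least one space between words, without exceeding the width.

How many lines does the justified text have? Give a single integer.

Answer: 9

Derivation:
Line 1: ['are', 'laser', 'paper'] (min_width=15, slack=0)
Line 2: ['frog', 'young', 'the'] (min_width=14, slack=1)
Line 3: ['fruit', 'owl', 'they'] (min_width=14, slack=1)
Line 4: ['pharmacy'] (min_width=8, slack=7)
Line 5: ['emerald', 'sand'] (min_width=12, slack=3)
Line 6: ['two', 'lightbulb'] (min_width=13, slack=2)
Line 7: ['stop', 'silver'] (min_width=11, slack=4)
Line 8: ['festival', 'gentle'] (min_width=15, slack=0)
Line 9: ['or', 'chapter'] (min_width=10, slack=5)
Total lines: 9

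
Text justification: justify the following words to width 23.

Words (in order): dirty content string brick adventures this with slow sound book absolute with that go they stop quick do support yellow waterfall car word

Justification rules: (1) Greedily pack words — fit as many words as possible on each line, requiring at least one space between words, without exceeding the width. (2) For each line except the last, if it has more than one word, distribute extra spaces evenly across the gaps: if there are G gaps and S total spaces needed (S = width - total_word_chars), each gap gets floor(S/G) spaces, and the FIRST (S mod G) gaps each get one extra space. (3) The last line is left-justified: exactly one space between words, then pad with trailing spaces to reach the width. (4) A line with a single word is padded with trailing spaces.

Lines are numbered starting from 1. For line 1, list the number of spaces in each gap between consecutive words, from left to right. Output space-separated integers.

Answer: 3 2

Derivation:
Line 1: ['dirty', 'content', 'string'] (min_width=20, slack=3)
Line 2: ['brick', 'adventures', 'this'] (min_width=21, slack=2)
Line 3: ['with', 'slow', 'sound', 'book'] (min_width=20, slack=3)
Line 4: ['absolute', 'with', 'that', 'go'] (min_width=21, slack=2)
Line 5: ['they', 'stop', 'quick', 'do'] (min_width=18, slack=5)
Line 6: ['support', 'yellow'] (min_width=14, slack=9)
Line 7: ['waterfall', 'car', 'word'] (min_width=18, slack=5)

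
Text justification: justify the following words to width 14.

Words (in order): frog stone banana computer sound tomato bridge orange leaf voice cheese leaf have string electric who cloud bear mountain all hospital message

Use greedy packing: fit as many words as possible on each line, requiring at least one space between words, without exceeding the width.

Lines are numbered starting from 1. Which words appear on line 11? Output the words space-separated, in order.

Answer: mountain all

Derivation:
Line 1: ['frog', 'stone'] (min_width=10, slack=4)
Line 2: ['banana'] (min_width=6, slack=8)
Line 3: ['computer', 'sound'] (min_width=14, slack=0)
Line 4: ['tomato', 'bridge'] (min_width=13, slack=1)
Line 5: ['orange', 'leaf'] (min_width=11, slack=3)
Line 6: ['voice', 'cheese'] (min_width=12, slack=2)
Line 7: ['leaf', 'have'] (min_width=9, slack=5)
Line 8: ['string'] (min_width=6, slack=8)
Line 9: ['electric', 'who'] (min_width=12, slack=2)
Line 10: ['cloud', 'bear'] (min_width=10, slack=4)
Line 11: ['mountain', 'all'] (min_width=12, slack=2)
Line 12: ['hospital'] (min_width=8, slack=6)
Line 13: ['message'] (min_width=7, slack=7)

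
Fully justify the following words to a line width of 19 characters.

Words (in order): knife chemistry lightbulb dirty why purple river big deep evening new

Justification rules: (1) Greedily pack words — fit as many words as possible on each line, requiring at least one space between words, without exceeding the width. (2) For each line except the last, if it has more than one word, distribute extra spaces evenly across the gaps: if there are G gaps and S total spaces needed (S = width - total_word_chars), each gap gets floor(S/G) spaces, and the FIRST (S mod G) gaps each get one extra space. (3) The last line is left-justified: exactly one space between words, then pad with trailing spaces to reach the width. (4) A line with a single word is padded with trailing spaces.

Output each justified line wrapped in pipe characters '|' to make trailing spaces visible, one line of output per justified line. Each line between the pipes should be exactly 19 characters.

Answer: |knife     chemistry|
|lightbulb dirty why|
|purple   river  big|
|deep evening new   |

Derivation:
Line 1: ['knife', 'chemistry'] (min_width=15, slack=4)
Line 2: ['lightbulb', 'dirty', 'why'] (min_width=19, slack=0)
Line 3: ['purple', 'river', 'big'] (min_width=16, slack=3)
Line 4: ['deep', 'evening', 'new'] (min_width=16, slack=3)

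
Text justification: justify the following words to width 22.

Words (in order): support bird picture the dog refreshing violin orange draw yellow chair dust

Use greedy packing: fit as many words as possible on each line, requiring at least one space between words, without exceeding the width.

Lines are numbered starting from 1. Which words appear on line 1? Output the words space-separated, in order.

Answer: support bird picture

Derivation:
Line 1: ['support', 'bird', 'picture'] (min_width=20, slack=2)
Line 2: ['the', 'dog', 'refreshing'] (min_width=18, slack=4)
Line 3: ['violin', 'orange', 'draw'] (min_width=18, slack=4)
Line 4: ['yellow', 'chair', 'dust'] (min_width=17, slack=5)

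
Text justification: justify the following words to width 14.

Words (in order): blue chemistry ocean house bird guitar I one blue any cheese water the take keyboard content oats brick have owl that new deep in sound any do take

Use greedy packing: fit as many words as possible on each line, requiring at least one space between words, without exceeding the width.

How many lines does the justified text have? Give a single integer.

Line 1: ['blue', 'chemistry'] (min_width=14, slack=0)
Line 2: ['ocean', 'house'] (min_width=11, slack=3)
Line 3: ['bird', 'guitar', 'I'] (min_width=13, slack=1)
Line 4: ['one', 'blue', 'any'] (min_width=12, slack=2)
Line 5: ['cheese', 'water'] (min_width=12, slack=2)
Line 6: ['the', 'take'] (min_width=8, slack=6)
Line 7: ['keyboard'] (min_width=8, slack=6)
Line 8: ['content', 'oats'] (min_width=12, slack=2)
Line 9: ['brick', 'have', 'owl'] (min_width=14, slack=0)
Line 10: ['that', 'new', 'deep'] (min_width=13, slack=1)
Line 11: ['in', 'sound', 'any'] (min_width=12, slack=2)
Line 12: ['do', 'take'] (min_width=7, slack=7)
Total lines: 12

Answer: 12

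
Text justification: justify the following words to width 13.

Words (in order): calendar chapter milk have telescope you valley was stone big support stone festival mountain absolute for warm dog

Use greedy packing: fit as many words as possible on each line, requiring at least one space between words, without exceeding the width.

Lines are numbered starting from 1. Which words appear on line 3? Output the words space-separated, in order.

Answer: have

Derivation:
Line 1: ['calendar'] (min_width=8, slack=5)
Line 2: ['chapter', 'milk'] (min_width=12, slack=1)
Line 3: ['have'] (min_width=4, slack=9)
Line 4: ['telescope', 'you'] (min_width=13, slack=0)
Line 5: ['valley', 'was'] (min_width=10, slack=3)
Line 6: ['stone', 'big'] (min_width=9, slack=4)
Line 7: ['support', 'stone'] (min_width=13, slack=0)
Line 8: ['festival'] (min_width=8, slack=5)
Line 9: ['mountain'] (min_width=8, slack=5)
Line 10: ['absolute', 'for'] (min_width=12, slack=1)
Line 11: ['warm', 'dog'] (min_width=8, slack=5)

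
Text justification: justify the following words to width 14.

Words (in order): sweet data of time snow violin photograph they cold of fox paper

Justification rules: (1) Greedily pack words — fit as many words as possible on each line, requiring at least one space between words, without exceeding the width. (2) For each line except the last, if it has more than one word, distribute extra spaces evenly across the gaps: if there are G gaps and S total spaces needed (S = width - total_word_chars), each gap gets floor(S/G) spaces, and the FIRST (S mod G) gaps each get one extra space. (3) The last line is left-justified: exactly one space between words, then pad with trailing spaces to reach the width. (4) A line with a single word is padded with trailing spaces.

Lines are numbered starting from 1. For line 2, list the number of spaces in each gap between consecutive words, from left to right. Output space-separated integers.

Line 1: ['sweet', 'data', 'of'] (min_width=13, slack=1)
Line 2: ['time', 'snow'] (min_width=9, slack=5)
Line 3: ['violin'] (min_width=6, slack=8)
Line 4: ['photograph'] (min_width=10, slack=4)
Line 5: ['they', 'cold', 'of'] (min_width=12, slack=2)
Line 6: ['fox', 'paper'] (min_width=9, slack=5)

Answer: 6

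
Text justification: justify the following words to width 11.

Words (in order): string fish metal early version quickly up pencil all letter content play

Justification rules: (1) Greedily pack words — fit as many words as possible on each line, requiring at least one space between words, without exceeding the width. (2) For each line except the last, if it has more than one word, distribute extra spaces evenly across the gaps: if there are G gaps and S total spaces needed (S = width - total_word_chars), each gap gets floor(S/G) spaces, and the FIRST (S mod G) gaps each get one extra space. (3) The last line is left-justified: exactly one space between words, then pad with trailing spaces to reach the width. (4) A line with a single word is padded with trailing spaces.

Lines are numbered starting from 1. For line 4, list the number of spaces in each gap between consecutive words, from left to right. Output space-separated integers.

Answer: 2

Derivation:
Line 1: ['string', 'fish'] (min_width=11, slack=0)
Line 2: ['metal', 'early'] (min_width=11, slack=0)
Line 3: ['version'] (min_width=7, slack=4)
Line 4: ['quickly', 'up'] (min_width=10, slack=1)
Line 5: ['pencil', 'all'] (min_width=10, slack=1)
Line 6: ['letter'] (min_width=6, slack=5)
Line 7: ['content'] (min_width=7, slack=4)
Line 8: ['play'] (min_width=4, slack=7)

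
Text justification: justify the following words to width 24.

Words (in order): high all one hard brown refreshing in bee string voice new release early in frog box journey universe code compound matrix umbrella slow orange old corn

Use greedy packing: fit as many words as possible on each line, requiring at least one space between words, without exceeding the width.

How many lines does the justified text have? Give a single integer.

Line 1: ['high', 'all', 'one', 'hard', 'brown'] (min_width=23, slack=1)
Line 2: ['refreshing', 'in', 'bee', 'string'] (min_width=24, slack=0)
Line 3: ['voice', 'new', 'release', 'early'] (min_width=23, slack=1)
Line 4: ['in', 'frog', 'box', 'journey'] (min_width=19, slack=5)
Line 5: ['universe', 'code', 'compound'] (min_width=22, slack=2)
Line 6: ['matrix', 'umbrella', 'slow'] (min_width=20, slack=4)
Line 7: ['orange', 'old', 'corn'] (min_width=15, slack=9)
Total lines: 7

Answer: 7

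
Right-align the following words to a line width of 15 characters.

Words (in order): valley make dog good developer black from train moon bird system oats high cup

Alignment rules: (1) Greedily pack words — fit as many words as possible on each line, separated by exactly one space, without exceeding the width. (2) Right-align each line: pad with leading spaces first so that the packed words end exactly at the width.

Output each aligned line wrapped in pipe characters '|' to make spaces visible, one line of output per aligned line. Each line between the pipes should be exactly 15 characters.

Line 1: ['valley', 'make', 'dog'] (min_width=15, slack=0)
Line 2: ['good', 'developer'] (min_width=14, slack=1)
Line 3: ['black', 'from'] (min_width=10, slack=5)
Line 4: ['train', 'moon', 'bird'] (min_width=15, slack=0)
Line 5: ['system', 'oats'] (min_width=11, slack=4)
Line 6: ['high', 'cup'] (min_width=8, slack=7)

Answer: |valley make dog|
| good developer|
|     black from|
|train moon bird|
|    system oats|
|       high cup|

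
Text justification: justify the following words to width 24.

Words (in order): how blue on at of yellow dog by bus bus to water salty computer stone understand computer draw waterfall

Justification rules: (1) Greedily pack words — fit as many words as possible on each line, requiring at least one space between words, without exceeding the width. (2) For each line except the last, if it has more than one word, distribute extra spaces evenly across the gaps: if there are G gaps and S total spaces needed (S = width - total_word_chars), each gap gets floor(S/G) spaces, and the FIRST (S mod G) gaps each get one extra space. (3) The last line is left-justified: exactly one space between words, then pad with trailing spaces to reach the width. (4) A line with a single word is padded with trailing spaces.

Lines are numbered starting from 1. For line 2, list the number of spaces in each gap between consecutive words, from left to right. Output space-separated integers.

Line 1: ['how', 'blue', 'on', 'at', 'of', 'yellow'] (min_width=24, slack=0)
Line 2: ['dog', 'by', 'bus', 'bus', 'to', 'water'] (min_width=23, slack=1)
Line 3: ['salty', 'computer', 'stone'] (min_width=20, slack=4)
Line 4: ['understand', 'computer', 'draw'] (min_width=24, slack=0)
Line 5: ['waterfall'] (min_width=9, slack=15)

Answer: 2 1 1 1 1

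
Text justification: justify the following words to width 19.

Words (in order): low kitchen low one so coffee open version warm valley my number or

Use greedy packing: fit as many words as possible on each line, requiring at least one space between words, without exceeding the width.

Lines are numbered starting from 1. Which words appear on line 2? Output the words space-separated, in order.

Line 1: ['low', 'kitchen', 'low', 'one'] (min_width=19, slack=0)
Line 2: ['so', 'coffee', 'open'] (min_width=14, slack=5)
Line 3: ['version', 'warm', 'valley'] (min_width=19, slack=0)
Line 4: ['my', 'number', 'or'] (min_width=12, slack=7)

Answer: so coffee open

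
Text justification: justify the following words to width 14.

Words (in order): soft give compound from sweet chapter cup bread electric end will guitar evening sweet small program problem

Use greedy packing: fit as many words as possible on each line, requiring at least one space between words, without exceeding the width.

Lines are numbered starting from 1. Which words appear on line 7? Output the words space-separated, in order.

Answer: evening sweet

Derivation:
Line 1: ['soft', 'give'] (min_width=9, slack=5)
Line 2: ['compound', 'from'] (min_width=13, slack=1)
Line 3: ['sweet', 'chapter'] (min_width=13, slack=1)
Line 4: ['cup', 'bread'] (min_width=9, slack=5)
Line 5: ['electric', 'end'] (min_width=12, slack=2)
Line 6: ['will', 'guitar'] (min_width=11, slack=3)
Line 7: ['evening', 'sweet'] (min_width=13, slack=1)
Line 8: ['small', 'program'] (min_width=13, slack=1)
Line 9: ['problem'] (min_width=7, slack=7)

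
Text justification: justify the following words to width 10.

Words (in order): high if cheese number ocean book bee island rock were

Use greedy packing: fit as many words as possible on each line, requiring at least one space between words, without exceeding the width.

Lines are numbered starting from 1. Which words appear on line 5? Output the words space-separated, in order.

Line 1: ['high', 'if'] (min_width=7, slack=3)
Line 2: ['cheese'] (min_width=6, slack=4)
Line 3: ['number'] (min_width=6, slack=4)
Line 4: ['ocean', 'book'] (min_width=10, slack=0)
Line 5: ['bee', 'island'] (min_width=10, slack=0)
Line 6: ['rock', 'were'] (min_width=9, slack=1)

Answer: bee island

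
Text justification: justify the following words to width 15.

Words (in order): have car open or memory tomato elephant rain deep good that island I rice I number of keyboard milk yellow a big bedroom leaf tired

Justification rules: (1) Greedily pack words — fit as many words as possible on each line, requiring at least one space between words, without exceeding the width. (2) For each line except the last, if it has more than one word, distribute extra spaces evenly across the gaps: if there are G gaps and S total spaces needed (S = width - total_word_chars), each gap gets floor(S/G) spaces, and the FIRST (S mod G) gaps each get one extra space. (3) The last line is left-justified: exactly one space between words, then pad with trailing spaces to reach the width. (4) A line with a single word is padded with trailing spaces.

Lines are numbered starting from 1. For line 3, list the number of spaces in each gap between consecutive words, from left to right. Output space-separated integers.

Answer: 1

Derivation:
Line 1: ['have', 'car', 'open'] (min_width=13, slack=2)
Line 2: ['or', 'memory'] (min_width=9, slack=6)
Line 3: ['tomato', 'elephant'] (min_width=15, slack=0)
Line 4: ['rain', 'deep', 'good'] (min_width=14, slack=1)
Line 5: ['that', 'island', 'I'] (min_width=13, slack=2)
Line 6: ['rice', 'I', 'number'] (min_width=13, slack=2)
Line 7: ['of', 'keyboard'] (min_width=11, slack=4)
Line 8: ['milk', 'yellow', 'a'] (min_width=13, slack=2)
Line 9: ['big', 'bedroom'] (min_width=11, slack=4)
Line 10: ['leaf', 'tired'] (min_width=10, slack=5)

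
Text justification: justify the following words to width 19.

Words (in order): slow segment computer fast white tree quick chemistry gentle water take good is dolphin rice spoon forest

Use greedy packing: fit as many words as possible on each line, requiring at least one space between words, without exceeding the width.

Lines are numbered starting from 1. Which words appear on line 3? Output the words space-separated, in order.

Line 1: ['slow', 'segment'] (min_width=12, slack=7)
Line 2: ['computer', 'fast', 'white'] (min_width=19, slack=0)
Line 3: ['tree', 'quick'] (min_width=10, slack=9)
Line 4: ['chemistry', 'gentle'] (min_width=16, slack=3)
Line 5: ['water', 'take', 'good', 'is'] (min_width=18, slack=1)
Line 6: ['dolphin', 'rice', 'spoon'] (min_width=18, slack=1)
Line 7: ['forest'] (min_width=6, slack=13)

Answer: tree quick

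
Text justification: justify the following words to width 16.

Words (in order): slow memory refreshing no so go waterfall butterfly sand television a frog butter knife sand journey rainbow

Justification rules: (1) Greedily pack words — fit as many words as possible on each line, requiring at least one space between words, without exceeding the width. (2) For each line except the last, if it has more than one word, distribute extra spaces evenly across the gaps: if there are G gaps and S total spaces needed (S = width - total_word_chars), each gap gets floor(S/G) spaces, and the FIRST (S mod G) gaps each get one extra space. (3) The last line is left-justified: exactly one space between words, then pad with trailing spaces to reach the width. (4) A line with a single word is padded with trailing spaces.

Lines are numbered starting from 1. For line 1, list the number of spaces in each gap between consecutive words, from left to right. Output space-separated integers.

Line 1: ['slow', 'memory'] (min_width=11, slack=5)
Line 2: ['refreshing', 'no', 'so'] (min_width=16, slack=0)
Line 3: ['go', 'waterfall'] (min_width=12, slack=4)
Line 4: ['butterfly', 'sand'] (min_width=14, slack=2)
Line 5: ['television', 'a'] (min_width=12, slack=4)
Line 6: ['frog', 'butter'] (min_width=11, slack=5)
Line 7: ['knife', 'sand'] (min_width=10, slack=6)
Line 8: ['journey', 'rainbow'] (min_width=15, slack=1)

Answer: 6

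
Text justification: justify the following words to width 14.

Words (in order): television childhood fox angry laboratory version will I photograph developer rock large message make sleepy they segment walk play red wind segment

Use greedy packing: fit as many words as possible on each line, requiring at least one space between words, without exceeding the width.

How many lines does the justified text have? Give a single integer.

Line 1: ['television'] (min_width=10, slack=4)
Line 2: ['childhood', 'fox'] (min_width=13, slack=1)
Line 3: ['angry'] (min_width=5, slack=9)
Line 4: ['laboratory'] (min_width=10, slack=4)
Line 5: ['version', 'will', 'I'] (min_width=14, slack=0)
Line 6: ['photograph'] (min_width=10, slack=4)
Line 7: ['developer', 'rock'] (min_width=14, slack=0)
Line 8: ['large', 'message'] (min_width=13, slack=1)
Line 9: ['make', 'sleepy'] (min_width=11, slack=3)
Line 10: ['they', 'segment'] (min_width=12, slack=2)
Line 11: ['walk', 'play', 'red'] (min_width=13, slack=1)
Line 12: ['wind', 'segment'] (min_width=12, slack=2)
Total lines: 12

Answer: 12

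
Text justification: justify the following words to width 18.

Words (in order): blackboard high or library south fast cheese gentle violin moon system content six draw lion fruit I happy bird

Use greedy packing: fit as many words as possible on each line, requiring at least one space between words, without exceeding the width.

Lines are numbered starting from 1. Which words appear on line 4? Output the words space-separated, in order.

Answer: violin moon system

Derivation:
Line 1: ['blackboard', 'high', 'or'] (min_width=18, slack=0)
Line 2: ['library', 'south', 'fast'] (min_width=18, slack=0)
Line 3: ['cheese', 'gentle'] (min_width=13, slack=5)
Line 4: ['violin', 'moon', 'system'] (min_width=18, slack=0)
Line 5: ['content', 'six', 'draw'] (min_width=16, slack=2)
Line 6: ['lion', 'fruit', 'I', 'happy'] (min_width=18, slack=0)
Line 7: ['bird'] (min_width=4, slack=14)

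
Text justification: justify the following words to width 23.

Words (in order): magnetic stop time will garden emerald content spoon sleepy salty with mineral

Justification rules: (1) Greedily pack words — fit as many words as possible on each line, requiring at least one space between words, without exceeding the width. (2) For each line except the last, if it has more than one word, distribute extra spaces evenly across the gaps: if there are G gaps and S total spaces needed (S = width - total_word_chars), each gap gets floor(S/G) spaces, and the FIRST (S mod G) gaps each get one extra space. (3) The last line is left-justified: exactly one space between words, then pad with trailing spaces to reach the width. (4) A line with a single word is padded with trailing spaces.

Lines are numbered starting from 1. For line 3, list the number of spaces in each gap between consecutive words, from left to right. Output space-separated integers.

Answer: 1 1 1

Derivation:
Line 1: ['magnetic', 'stop', 'time', 'will'] (min_width=23, slack=0)
Line 2: ['garden', 'emerald', 'content'] (min_width=22, slack=1)
Line 3: ['spoon', 'sleepy', 'salty', 'with'] (min_width=23, slack=0)
Line 4: ['mineral'] (min_width=7, slack=16)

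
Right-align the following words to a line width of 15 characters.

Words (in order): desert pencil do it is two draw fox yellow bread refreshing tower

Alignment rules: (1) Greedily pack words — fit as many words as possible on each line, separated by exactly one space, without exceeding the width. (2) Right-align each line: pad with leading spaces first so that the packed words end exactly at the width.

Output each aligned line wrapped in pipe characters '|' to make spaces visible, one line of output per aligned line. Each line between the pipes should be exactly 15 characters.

Line 1: ['desert', 'pencil'] (min_width=13, slack=2)
Line 2: ['do', 'it', 'is', 'two'] (min_width=12, slack=3)
Line 3: ['draw', 'fox', 'yellow'] (min_width=15, slack=0)
Line 4: ['bread'] (min_width=5, slack=10)
Line 5: ['refreshing'] (min_width=10, slack=5)
Line 6: ['tower'] (min_width=5, slack=10)

Answer: |  desert pencil|
|   do it is two|
|draw fox yellow|
|          bread|
|     refreshing|
|          tower|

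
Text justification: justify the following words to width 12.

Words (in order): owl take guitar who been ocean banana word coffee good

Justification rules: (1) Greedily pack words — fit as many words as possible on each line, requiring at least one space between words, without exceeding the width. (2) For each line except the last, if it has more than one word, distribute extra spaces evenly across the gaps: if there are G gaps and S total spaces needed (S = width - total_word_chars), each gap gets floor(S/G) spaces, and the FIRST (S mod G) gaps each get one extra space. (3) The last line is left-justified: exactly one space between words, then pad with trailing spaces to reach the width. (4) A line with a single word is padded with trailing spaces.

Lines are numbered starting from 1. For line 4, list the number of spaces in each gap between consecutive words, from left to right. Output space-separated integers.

Line 1: ['owl', 'take'] (min_width=8, slack=4)
Line 2: ['guitar', 'who'] (min_width=10, slack=2)
Line 3: ['been', 'ocean'] (min_width=10, slack=2)
Line 4: ['banana', 'word'] (min_width=11, slack=1)
Line 5: ['coffee', 'good'] (min_width=11, slack=1)

Answer: 2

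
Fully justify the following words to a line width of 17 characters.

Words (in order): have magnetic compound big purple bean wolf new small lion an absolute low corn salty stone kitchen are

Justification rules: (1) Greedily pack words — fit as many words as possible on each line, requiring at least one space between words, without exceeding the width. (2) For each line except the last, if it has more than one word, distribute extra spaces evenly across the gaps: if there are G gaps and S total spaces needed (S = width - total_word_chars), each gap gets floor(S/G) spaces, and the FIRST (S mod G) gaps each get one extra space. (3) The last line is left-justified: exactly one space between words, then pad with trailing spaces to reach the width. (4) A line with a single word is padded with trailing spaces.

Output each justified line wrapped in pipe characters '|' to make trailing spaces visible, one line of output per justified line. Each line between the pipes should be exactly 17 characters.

Answer: |have     magnetic|
|compound      big|
|purple  bean wolf|
|new small lion an|
|absolute low corn|
|salty       stone|
|kitchen are      |

Derivation:
Line 1: ['have', 'magnetic'] (min_width=13, slack=4)
Line 2: ['compound', 'big'] (min_width=12, slack=5)
Line 3: ['purple', 'bean', 'wolf'] (min_width=16, slack=1)
Line 4: ['new', 'small', 'lion', 'an'] (min_width=17, slack=0)
Line 5: ['absolute', 'low', 'corn'] (min_width=17, slack=0)
Line 6: ['salty', 'stone'] (min_width=11, slack=6)
Line 7: ['kitchen', 'are'] (min_width=11, slack=6)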